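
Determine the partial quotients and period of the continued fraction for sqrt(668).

[25; (1, 5, 2, 12, 2, 5, 1, 50)]

Write x_i = (sqrt(668) + m_i)/d_i with (m_0, d_0) = (0, 1). a_0 = floor(sqrt(668)) = 25, since 25^2 = 625 <= 668 < 676 = 26^2.
Iterate m_{i+1} = d_i*a_i - m_i, d_{i+1} = (668 - m_{i+1}^2)/d_i, a_{i+1} = floor((a_0 + m_{i+1})/d_{i+1}):
  m_1 = 1*25 - 0 = 25, d_1 = (668 - 25^2)/1 = 43/1 = 43, a_1 = floor((25 + 25)/43) = 1.
  m_2 = 43*1 - 25 = 18, d_2 = (668 - 18^2)/43 = 344/43 = 8, a_2 = floor((25 + 18)/8) = 5.
  m_3 = 8*5 - 18 = 22, d_3 = (668 - 22^2)/8 = 184/8 = 23, a_3 = floor((25 + 22)/23) = 2.
  m_4 = 23*2 - 22 = 24, d_4 = (668 - 24^2)/23 = 92/23 = 4, a_4 = floor((25 + 24)/4) = 12.
  m_5 = 4*12 - 24 = 24, d_5 = (668 - 24^2)/4 = 92/4 = 23, a_5 = floor((25 + 24)/23) = 2.
  m_6 = 23*2 - 24 = 22, d_6 = (668 - 22^2)/23 = 184/23 = 8, a_6 = floor((25 + 22)/8) = 5.
  m_7 = 8*5 - 22 = 18, d_7 = (668 - 18^2)/8 = 344/8 = 43, a_7 = floor((25 + 18)/43) = 1.
  m_8 = 43*1 - 18 = 25, d_8 = (668 - 25^2)/43 = 43/43 = 1, a_8 = floor((25 + 25)/1) = 50.
  m_9 = 1*50 - 25 = 25, d_9 = (668 - 25^2)/1 = 43/1 = 43: (m_9, d_9) = (m_1, d_1) = (25, 43), so from here the quotients repeat a_1, ..., a_8; the period length is 8.
Hence the expansion of sqrt(668) is a_0 = 25 followed by the repeating block 1, 5, 2, 12, 2, 5, 1, 50 (period 8).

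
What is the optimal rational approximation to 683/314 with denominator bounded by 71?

87/40

Expand x = 683/314 as a continued fraction with the Euclidean algorithm:
  683 = 2*314 + 55, so a_0 = 2.
  314 = 5*55 + 39, so a_1 = 5.
  55 = 1*39 + 16, so a_2 = 1.
  39 = 2*16 + 7, so a_3 = 2.
  16 = 2*7 + 2, so a_4 = 2.
  7 = 3*2 + 1, so a_5 = 3.
  2 = 2*1 + 0, so a_6 = 2.
so x = [2; 5, 1, 2, 2, 3, 2].
Convergents (p_i = a_i*p_{i-1} + p_{i-2}, q_i = a_i*q_{i-1} + q_{i-2} with p_{-2}=0, p_{-1}=1, q_{-2}=1, q_{-1}=0), until the denominator exceeds 71:
  i=0: a_0=2, p_0 = 2*1 + 0 = 2, q_0 = 2*0 + 1 = 1.
  i=1: a_1=5, p_1 = 5*2 + 1 = 11, q_1 = 5*1 + 0 = 5.
  i=2: a_2=1, p_2 = 1*11 + 2 = 13, q_2 = 1*5 + 1 = 6.
  i=3: a_3=2, p_3 = 2*13 + 11 = 37, q_3 = 2*6 + 5 = 17.
  i=4: a_4=2, p_4 = 2*37 + 13 = 87, q_4 = 2*17 + 6 = 40.
  i=5: a_5=3, p_5 = 3*87 + 37 = 298, q_5 = 3*40 + 17 = 137.
q_5 = 137 > 71, so the last convergent with denominator <= 71 is p_4/q_4 = 87/40.
The closest fraction with denominator <= 71 is either p_4/q_4 or the intermediate fraction (k*p_4 + p_3)/(k*q_4 + q_3) with the largest k >= 1 whose denominator stays <= 71; these approach x as k grows, and every other convergent or intermediate fraction in range is farther away.
Largest k: floor((71 - q_3)/q_4) = floor((71 - 17)/40) = 1.
That gives (1*87 + 37)/(1*40 + 17) = 124/57.
Compare the errors: |x - 87/40| = |683*40 - 87*314|/(314*40) = 2/12560, and |x - 124/57| = |683*57 - 124*314|/(314*57) = 5/17898.
Cross-multiplying, 2*17898 = 35796 < 62800 = 5*12560, so 2/12560 is smaller: the convergent 87/40 is closer to x than 124/57.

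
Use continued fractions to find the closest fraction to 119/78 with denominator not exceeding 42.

61/40

Expand x = 119/78 as a continued fraction with the Euclidean algorithm:
  119 = 1*78 + 41, so a_0 = 1.
  78 = 1*41 + 37, so a_1 = 1.
  41 = 1*37 + 4, so a_2 = 1.
  37 = 9*4 + 1, so a_3 = 9.
  4 = 4*1 + 0, so a_4 = 4.
so x = [1; 1, 1, 9, 4].
Convergents (p_i = a_i*p_{i-1} + p_{i-2}, q_i = a_i*q_{i-1} + q_{i-2} with p_{-2}=0, p_{-1}=1, q_{-2}=1, q_{-1}=0), until the denominator exceeds 42:
  i=0: a_0=1, p_0 = 1*1 + 0 = 1, q_0 = 1*0 + 1 = 1.
  i=1: a_1=1, p_1 = 1*1 + 1 = 2, q_1 = 1*1 + 0 = 1.
  i=2: a_2=1, p_2 = 1*2 + 1 = 3, q_2 = 1*1 + 1 = 2.
  i=3: a_3=9, p_3 = 9*3 + 2 = 29, q_3 = 9*2 + 1 = 19.
  i=4: a_4=4, p_4 = 4*29 + 3 = 119, q_4 = 4*19 + 2 = 78.
q_4 = 78 > 42, so the last convergent with denominator <= 42 is p_3/q_3 = 29/19.
The closest fraction with denominator <= 42 is either p_3/q_3 or the intermediate fraction (k*p_3 + p_2)/(k*q_3 + q_2) with the largest k >= 1 whose denominator stays <= 42; these approach x as k grows, and every other convergent or intermediate fraction in range is farther away.
Largest k: floor((42 - q_2)/q_3) = floor((42 - 2)/19) = 2.
That gives (2*29 + 3)/(2*19 + 2) = 61/40.
Compare the errors: |x - 29/19| = |119*19 - 29*78|/(78*19) = 1/1482, and |x - 61/40| = |119*40 - 61*78|/(78*40) = 2/3120.
Cross-multiplying, 2*1482 = 2964 < 3120 = 1*3120, so 2/3120 is smaller: the intermediate fraction 61/40 is closer to x than 29/19.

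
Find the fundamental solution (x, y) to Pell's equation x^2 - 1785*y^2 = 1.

First expand sqrt(1785) as a continued fraction. With x_i = (sqrt(1785) + m_i)/d_i and (m_0, d_0) = (0, 1): a_0 = floor(sqrt(1785)) = 42, since 42^2 = 1764 <= 1785 < 1849 = 43^2.
Iterate m_{i+1} = d_i*a_i - m_i, d_{i+1} = (1785 - m_{i+1}^2)/d_i, a_{i+1} = floor((a_0 + m_{i+1})/d_{i+1}):
  m_1 = 1*42 - 0 = 42, d_1 = (1785 - 42^2)/1 = 21/1 = 21, a_1 = floor((42 + 42)/21) = 4.
  m_2 = 21*4 - 42 = 42, d_2 = (1785 - 42^2)/21 = 21/21 = 1, a_2 = floor((42 + 42)/1) = 84.
  m_3 = 1*84 - 42 = 42, d_3 = (1785 - 42^2)/1 = 21/1 = 21: (m_3, d_3) = (m_1, d_1) = (42, 21), so from here the quotients repeat a_1, a_2; the period length is 2.
So sqrt(1785) = [42; (4, 84)] with period length k = 2.
k is even, so the fundamental solution of x^2 - 1785y^2 = 1 is (p_{k-1}, q_{k-1}) = (p_1, q_1); compute convergents through index 1.
Convergents (p_i = a_i*p_{i-1} + p_{i-2}, q_i = a_i*q_{i-1} + q_{i-2} with p_{-2}=0, p_{-1}=1, q_{-2}=1, q_{-1}=0):
  i=0: a_0=42, p_0 = 42*1 + 0 = 42, q_0 = 42*0 + 1 = 1.
  i=1: a_1=4, p_1 = 4*42 + 1 = 169, q_1 = 4*1 + 0 = 4.
Check: 169^2 - 1785*4^2 = 28561 - 28560 = 1, so (x, y) = (169, 4) solves the equation, and by the theorem it is the least positive solution.

(x, y) = (169, 4)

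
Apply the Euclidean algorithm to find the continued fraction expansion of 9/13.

Run the Euclidean algorithm on 9 and 13; the successive quotients are the partial quotients a_0, a_1, ... (each step inverts the fractional part left over by the previous one):
  9 = 0*13 + 9, so a_0 = 0.
  13 = 1*9 + 4, so a_1 = 1.
  9 = 2*4 + 1, so a_2 = 2.
  4 = 4*1 + 0, so a_3 = 4.
The remainder reaches 0 after 4 divisions, so the expansion has 4 partial quotients, read off in order.

[0; 1, 2, 4]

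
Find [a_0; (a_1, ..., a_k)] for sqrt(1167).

[34; (6, 5, 11, 5, 6, 68)]

Write x_i = (sqrt(1167) + m_i)/d_i with (m_0, d_0) = (0, 1). a_0 = floor(sqrt(1167)) = 34, since 34^2 = 1156 <= 1167 < 1225 = 35^2.
Iterate m_{i+1} = d_i*a_i - m_i, d_{i+1} = (1167 - m_{i+1}^2)/d_i, a_{i+1} = floor((a_0 + m_{i+1})/d_{i+1}):
  m_1 = 1*34 - 0 = 34, d_1 = (1167 - 34^2)/1 = 11/1 = 11, a_1 = floor((34 + 34)/11) = 6.
  m_2 = 11*6 - 34 = 32, d_2 = (1167 - 32^2)/11 = 143/11 = 13, a_2 = floor((34 + 32)/13) = 5.
  m_3 = 13*5 - 32 = 33, d_3 = (1167 - 33^2)/13 = 78/13 = 6, a_3 = floor((34 + 33)/6) = 11.
  m_4 = 6*11 - 33 = 33, d_4 = (1167 - 33^2)/6 = 78/6 = 13, a_4 = floor((34 + 33)/13) = 5.
  m_5 = 13*5 - 33 = 32, d_5 = (1167 - 32^2)/13 = 143/13 = 11, a_5 = floor((34 + 32)/11) = 6.
  m_6 = 11*6 - 32 = 34, d_6 = (1167 - 34^2)/11 = 11/11 = 1, a_6 = floor((34 + 34)/1) = 68.
  m_7 = 1*68 - 34 = 34, d_7 = (1167 - 34^2)/1 = 11/1 = 11: (m_7, d_7) = (m_1, d_1) = (34, 11), so from here the quotients repeat a_1, ..., a_6; the period length is 6.
Hence the expansion of sqrt(1167) is a_0 = 34 followed by the repeating block 6, 5, 11, 5, 6, 68 (period 6).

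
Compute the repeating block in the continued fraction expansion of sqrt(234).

Write x_i = (sqrt(234) + m_i)/d_i with (m_0, d_0) = (0, 1). a_0 = floor(sqrt(234)) = 15, since 15^2 = 225 <= 234 < 256 = 16^2.
Iterate m_{i+1} = d_i*a_i - m_i, d_{i+1} = (234 - m_{i+1}^2)/d_i, a_{i+1} = floor((a_0 + m_{i+1})/d_{i+1}):
  m_1 = 1*15 - 0 = 15, d_1 = (234 - 15^2)/1 = 9/1 = 9, a_1 = floor((15 + 15)/9) = 3.
  m_2 = 9*3 - 15 = 12, d_2 = (234 - 12^2)/9 = 90/9 = 10, a_2 = floor((15 + 12)/10) = 2.
  m_3 = 10*2 - 12 = 8, d_3 = (234 - 8^2)/10 = 170/10 = 17, a_3 = floor((15 + 8)/17) = 1.
  m_4 = 17*1 - 8 = 9, d_4 = (234 - 9^2)/17 = 153/17 = 9, a_4 = floor((15 + 9)/9) = 2.
  m_5 = 9*2 - 9 = 9, d_5 = (234 - 9^2)/9 = 153/9 = 17, a_5 = floor((15 + 9)/17) = 1.
  m_6 = 17*1 - 9 = 8, d_6 = (234 - 8^2)/17 = 170/17 = 10, a_6 = floor((15 + 8)/10) = 2.
  m_7 = 10*2 - 8 = 12, d_7 = (234 - 12^2)/10 = 90/10 = 9, a_7 = floor((15 + 12)/9) = 3.
  m_8 = 9*3 - 12 = 15, d_8 = (234 - 15^2)/9 = 9/9 = 1, a_8 = floor((15 + 15)/1) = 30.
  m_9 = 1*30 - 15 = 15, d_9 = (234 - 15^2)/1 = 9/1 = 9: (m_9, d_9) = (m_1, d_1) = (15, 9), so from here the quotients repeat a_1, ..., a_8; the period length is 8.
Hence the expansion of sqrt(234) is a_0 = 15 followed by the repeating block 3, 2, 1, 2, 1, 2, 3, 30 (period 8).

[15; (3, 2, 1, 2, 1, 2, 3, 30)]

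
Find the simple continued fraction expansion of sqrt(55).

[7; (2, 2, 2, 14)]

Write x_i = (sqrt(55) + m_i)/d_i with (m_0, d_0) = (0, 1). a_0 = floor(sqrt(55)) = 7, since 7^2 = 49 <= 55 < 64 = 8^2.
Iterate m_{i+1} = d_i*a_i - m_i, d_{i+1} = (55 - m_{i+1}^2)/d_i, a_{i+1} = floor((a_0 + m_{i+1})/d_{i+1}):
  m_1 = 1*7 - 0 = 7, d_1 = (55 - 7^2)/1 = 6/1 = 6, a_1 = floor((7 + 7)/6) = 2.
  m_2 = 6*2 - 7 = 5, d_2 = (55 - 5^2)/6 = 30/6 = 5, a_2 = floor((7 + 5)/5) = 2.
  m_3 = 5*2 - 5 = 5, d_3 = (55 - 5^2)/5 = 30/5 = 6, a_3 = floor((7 + 5)/6) = 2.
  m_4 = 6*2 - 5 = 7, d_4 = (55 - 7^2)/6 = 6/6 = 1, a_4 = floor((7 + 7)/1) = 14.
  m_5 = 1*14 - 7 = 7, d_5 = (55 - 7^2)/1 = 6/1 = 6: (m_5, d_5) = (m_1, d_1) = (7, 6), so from here the quotients repeat a_1, ..., a_4; the period length is 4.
Hence the expansion of sqrt(55) is a_0 = 7 followed by the repeating block 2, 2, 2, 14 (period 4).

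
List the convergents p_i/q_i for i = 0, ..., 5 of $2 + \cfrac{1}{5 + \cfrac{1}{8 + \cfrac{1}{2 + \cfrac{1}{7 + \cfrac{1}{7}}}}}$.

2/1, 11/5, 90/41, 191/87, 1427/650, 10180/4637

Using the convergent recurrence p_i = a_i*p_{i-1} + p_{i-2}, q_i = a_i*q_{i-1} + q_{i-2} with p_{-2}=0, p_{-1}=1, q_{-2}=1, q_{-1}=0:
  i=0: a_0=2, p_0 = 2*1 + 0 = 2, q_0 = 2*0 + 1 = 1.
  i=1: a_1=5, p_1 = 5*2 + 1 = 11, q_1 = 5*1 + 0 = 5.
  i=2: a_2=8, p_2 = 8*11 + 2 = 90, q_2 = 8*5 + 1 = 41.
  i=3: a_3=2, p_3 = 2*90 + 11 = 191, q_3 = 2*41 + 5 = 87.
  i=4: a_4=7, p_4 = 7*191 + 90 = 1427, q_4 = 7*87 + 41 = 650.
  i=5: a_5=7, p_5 = 7*1427 + 191 = 10180, q_5 = 7*650 + 87 = 4637.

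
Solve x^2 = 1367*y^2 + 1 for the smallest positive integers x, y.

(x, y) = (1368, 37)

First expand sqrt(1367) as a continued fraction. With x_i = (sqrt(1367) + m_i)/d_i and (m_0, d_0) = (0, 1): a_0 = floor(sqrt(1367)) = 36, since 36^2 = 1296 <= 1367 < 1369 = 37^2.
Iterate m_{i+1} = d_i*a_i - m_i, d_{i+1} = (1367 - m_{i+1}^2)/d_i, a_{i+1} = floor((a_0 + m_{i+1})/d_{i+1}):
  m_1 = 1*36 - 0 = 36, d_1 = (1367 - 36^2)/1 = 71/1 = 71, a_1 = floor((36 + 36)/71) = 1.
  m_2 = 71*1 - 36 = 35, d_2 = (1367 - 35^2)/71 = 142/71 = 2, a_2 = floor((36 + 35)/2) = 35.
  m_3 = 2*35 - 35 = 35, d_3 = (1367 - 35^2)/2 = 142/2 = 71, a_3 = floor((36 + 35)/71) = 1.
  m_4 = 71*1 - 35 = 36, d_4 = (1367 - 36^2)/71 = 71/71 = 1, a_4 = floor((36 + 36)/1) = 72.
  m_5 = 1*72 - 36 = 36, d_5 = (1367 - 36^2)/1 = 71/1 = 71: (m_5, d_5) = (m_1, d_1) = (36, 71), so from here the quotients repeat a_1, ..., a_4; the period length is 4.
So sqrt(1367) = [36; (1, 35, 1, 72)] with period length k = 4.
k is even, so the fundamental solution of x^2 - 1367y^2 = 1 is (p_{k-1}, q_{k-1}) = (p_3, q_3); compute convergents through index 3.
Convergents (p_i = a_i*p_{i-1} + p_{i-2}, q_i = a_i*q_{i-1} + q_{i-2} with p_{-2}=0, p_{-1}=1, q_{-2}=1, q_{-1}=0):
  i=0: a_0=36, p_0 = 36*1 + 0 = 36, q_0 = 36*0 + 1 = 1.
  i=1: a_1=1, p_1 = 1*36 + 1 = 37, q_1 = 1*1 + 0 = 1.
  i=2: a_2=35, p_2 = 35*37 + 36 = 1331, q_2 = 35*1 + 1 = 36.
  i=3: a_3=1, p_3 = 1*1331 + 37 = 1368, q_3 = 1*36 + 1 = 37.
Check: 1368^2 - 1367*37^2 = 1871424 - 1871423 = 1, so (x, y) = (1368, 37) solves the equation, and by the theorem it is the least positive solution.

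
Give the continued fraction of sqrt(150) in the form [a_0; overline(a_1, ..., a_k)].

Write x_i = (sqrt(150) + m_i)/d_i with (m_0, d_0) = (0, 1). a_0 = floor(sqrt(150)) = 12, since 12^2 = 144 <= 150 < 169 = 13^2.
Iterate m_{i+1} = d_i*a_i - m_i, d_{i+1} = (150 - m_{i+1}^2)/d_i, a_{i+1} = floor((a_0 + m_{i+1})/d_{i+1}):
  m_1 = 1*12 - 0 = 12, d_1 = (150 - 12^2)/1 = 6/1 = 6, a_1 = floor((12 + 12)/6) = 4.
  m_2 = 6*4 - 12 = 12, d_2 = (150 - 12^2)/6 = 6/6 = 1, a_2 = floor((12 + 12)/1) = 24.
  m_3 = 1*24 - 12 = 12, d_3 = (150 - 12^2)/1 = 6/1 = 6: (m_3, d_3) = (m_1, d_1) = (12, 6), so from here the quotients repeat a_1, a_2; the period length is 2.
Hence the expansion of sqrt(150) is a_0 = 12 followed by the repeating block 4, 24 (period 2).

[12; overline(4, 24)]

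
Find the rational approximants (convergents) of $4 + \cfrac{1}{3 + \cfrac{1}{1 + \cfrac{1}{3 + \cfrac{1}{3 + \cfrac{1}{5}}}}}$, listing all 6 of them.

4/1, 13/3, 17/4, 64/15, 209/49, 1109/260

Using the convergent recurrence p_i = a_i*p_{i-1} + p_{i-2}, q_i = a_i*q_{i-1} + q_{i-2} with p_{-2}=0, p_{-1}=1, q_{-2}=1, q_{-1}=0:
  i=0: a_0=4, p_0 = 4*1 + 0 = 4, q_0 = 4*0 + 1 = 1.
  i=1: a_1=3, p_1 = 3*4 + 1 = 13, q_1 = 3*1 + 0 = 3.
  i=2: a_2=1, p_2 = 1*13 + 4 = 17, q_2 = 1*3 + 1 = 4.
  i=3: a_3=3, p_3 = 3*17 + 13 = 64, q_3 = 3*4 + 3 = 15.
  i=4: a_4=3, p_4 = 3*64 + 17 = 209, q_4 = 3*15 + 4 = 49.
  i=5: a_5=5, p_5 = 5*209 + 64 = 1109, q_5 = 5*49 + 15 = 260.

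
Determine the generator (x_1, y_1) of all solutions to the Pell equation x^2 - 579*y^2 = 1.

(x, y) = (385, 16)

First expand sqrt(579) as a continued fraction. With x_i = (sqrt(579) + m_i)/d_i and (m_0, d_0) = (0, 1): a_0 = floor(sqrt(579)) = 24, since 24^2 = 576 <= 579 < 625 = 25^2.
Iterate m_{i+1} = d_i*a_i - m_i, d_{i+1} = (579 - m_{i+1}^2)/d_i, a_{i+1} = floor((a_0 + m_{i+1})/d_{i+1}):
  m_1 = 1*24 - 0 = 24, d_1 = (579 - 24^2)/1 = 3/1 = 3, a_1 = floor((24 + 24)/3) = 16.
  m_2 = 3*16 - 24 = 24, d_2 = (579 - 24^2)/3 = 3/3 = 1, a_2 = floor((24 + 24)/1) = 48.
  m_3 = 1*48 - 24 = 24, d_3 = (579 - 24^2)/1 = 3/1 = 3: (m_3, d_3) = (m_1, d_1) = (24, 3), so from here the quotients repeat a_1, a_2; the period length is 2.
So sqrt(579) = [24; (16, 48)] with period length k = 2.
k is even, so the fundamental solution of x^2 - 579y^2 = 1 is (p_{k-1}, q_{k-1}) = (p_1, q_1); compute convergents through index 1.
Convergents (p_i = a_i*p_{i-1} + p_{i-2}, q_i = a_i*q_{i-1} + q_{i-2} with p_{-2}=0, p_{-1}=1, q_{-2}=1, q_{-1}=0):
  i=0: a_0=24, p_0 = 24*1 + 0 = 24, q_0 = 24*0 + 1 = 1.
  i=1: a_1=16, p_1 = 16*24 + 1 = 385, q_1 = 16*1 + 0 = 16.
Check: 385^2 - 579*16^2 = 148225 - 148224 = 1, so (x, y) = (385, 16) solves the equation, and by the theorem it is the least positive solution.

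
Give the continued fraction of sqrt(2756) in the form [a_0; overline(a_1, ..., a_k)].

Write x_i = (sqrt(2756) + m_i)/d_i with (m_0, d_0) = (0, 1). a_0 = floor(sqrt(2756)) = 52, since 52^2 = 2704 <= 2756 < 2809 = 53^2.
Iterate m_{i+1} = d_i*a_i - m_i, d_{i+1} = (2756 - m_{i+1}^2)/d_i, a_{i+1} = floor((a_0 + m_{i+1})/d_{i+1}):
  m_1 = 1*52 - 0 = 52, d_1 = (2756 - 52^2)/1 = 52/1 = 52, a_1 = floor((52 + 52)/52) = 2.
  m_2 = 52*2 - 52 = 52, d_2 = (2756 - 52^2)/52 = 52/52 = 1, a_2 = floor((52 + 52)/1) = 104.
  m_3 = 1*104 - 52 = 52, d_3 = (2756 - 52^2)/1 = 52/1 = 52: (m_3, d_3) = (m_1, d_1) = (52, 52), so from here the quotients repeat a_1, a_2; the period length is 2.
Hence the expansion of sqrt(2756) is a_0 = 52 followed by the repeating block 2, 104 (period 2).

[52; overline(2, 104)]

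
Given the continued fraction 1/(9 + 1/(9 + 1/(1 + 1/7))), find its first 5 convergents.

0/1, 1/9, 9/82, 10/91, 79/719

Using the convergent recurrence p_i = a_i*p_{i-1} + p_{i-2}, q_i = a_i*q_{i-1} + q_{i-2} with p_{-2}=0, p_{-1}=1, q_{-2}=1, q_{-1}=0:
  i=0: a_0=0, p_0 = 0*1 + 0 = 0, q_0 = 0*0 + 1 = 1.
  i=1: a_1=9, p_1 = 9*0 + 1 = 1, q_1 = 9*1 + 0 = 9.
  i=2: a_2=9, p_2 = 9*1 + 0 = 9, q_2 = 9*9 + 1 = 82.
  i=3: a_3=1, p_3 = 1*9 + 1 = 10, q_3 = 1*82 + 9 = 91.
  i=4: a_4=7, p_4 = 7*10 + 9 = 79, q_4 = 7*91 + 82 = 719.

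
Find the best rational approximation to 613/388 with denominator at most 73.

Expand x = 613/388 as a continued fraction with the Euclidean algorithm:
  613 = 1*388 + 225, so a_0 = 1.
  388 = 1*225 + 163, so a_1 = 1.
  225 = 1*163 + 62, so a_2 = 1.
  163 = 2*62 + 39, so a_3 = 2.
  62 = 1*39 + 23, so a_4 = 1.
  39 = 1*23 + 16, so a_5 = 1.
  23 = 1*16 + 7, so a_6 = 1.
  16 = 2*7 + 2, so a_7 = 2.
  7 = 3*2 + 1, so a_8 = 3.
  2 = 2*1 + 0, so a_9 = 2.
so x = [1; 1, 1, 2, 1, 1, 1, 2, 3, 2].
Convergents (p_i = a_i*p_{i-1} + p_{i-2}, q_i = a_i*q_{i-1} + q_{i-2} with p_{-2}=0, p_{-1}=1, q_{-2}=1, q_{-1}=0), until the denominator exceeds 73:
  i=0: a_0=1, p_0 = 1*1 + 0 = 1, q_0 = 1*0 + 1 = 1.
  i=1: a_1=1, p_1 = 1*1 + 1 = 2, q_1 = 1*1 + 0 = 1.
  i=2: a_2=1, p_2 = 1*2 + 1 = 3, q_2 = 1*1 + 1 = 2.
  i=3: a_3=2, p_3 = 2*3 + 2 = 8, q_3 = 2*2 + 1 = 5.
  i=4: a_4=1, p_4 = 1*8 + 3 = 11, q_4 = 1*5 + 2 = 7.
  i=5: a_5=1, p_5 = 1*11 + 8 = 19, q_5 = 1*7 + 5 = 12.
  i=6: a_6=1, p_6 = 1*19 + 11 = 30, q_6 = 1*12 + 7 = 19.
  i=7: a_7=2, p_7 = 2*30 + 19 = 79, q_7 = 2*19 + 12 = 50.
  i=8: a_8=3, p_8 = 3*79 + 30 = 267, q_8 = 3*50 + 19 = 169.
q_8 = 169 > 73, so the last convergent with denominator <= 73 is p_7/q_7 = 79/50.
The closest fraction with denominator <= 73 is either p_7/q_7 or the intermediate fraction (k*p_7 + p_6)/(k*q_7 + q_6) with the largest k >= 1 whose denominator stays <= 73; these approach x as k grows, and every other convergent or intermediate fraction in range is farther away.
Largest k: floor((73 - q_6)/q_7) = floor((73 - 19)/50) = 1.
That gives (1*79 + 30)/(1*50 + 19) = 109/69.
Compare the errors: |x - 79/50| = |613*50 - 79*388|/(388*50) = 2/19400, and |x - 109/69| = |613*69 - 109*388|/(388*69) = 5/26772.
Cross-multiplying, 2*26772 = 53544 < 97000 = 5*19400, so 2/19400 is smaller: the convergent 79/50 is closer to x than 109/69.

79/50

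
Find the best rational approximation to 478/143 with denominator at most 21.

Expand x = 478/143 as a continued fraction with the Euclidean algorithm:
  478 = 3*143 + 49, so a_0 = 3.
  143 = 2*49 + 45, so a_1 = 2.
  49 = 1*45 + 4, so a_2 = 1.
  45 = 11*4 + 1, so a_3 = 11.
  4 = 4*1 + 0, so a_4 = 4.
so x = [3; 2, 1, 11, 4].
Convergents (p_i = a_i*p_{i-1} + p_{i-2}, q_i = a_i*q_{i-1} + q_{i-2} with p_{-2}=0, p_{-1}=1, q_{-2}=1, q_{-1}=0), until the denominator exceeds 21:
  i=0: a_0=3, p_0 = 3*1 + 0 = 3, q_0 = 3*0 + 1 = 1.
  i=1: a_1=2, p_1 = 2*3 + 1 = 7, q_1 = 2*1 + 0 = 2.
  i=2: a_2=1, p_2 = 1*7 + 3 = 10, q_2 = 1*2 + 1 = 3.
  i=3: a_3=11, p_3 = 11*10 + 7 = 117, q_3 = 11*3 + 2 = 35.
q_3 = 35 > 21, so the last convergent with denominator <= 21 is p_2/q_2 = 10/3.
The closest fraction with denominator <= 21 is either p_2/q_2 or the intermediate fraction (k*p_2 + p_1)/(k*q_2 + q_1) with the largest k >= 1 whose denominator stays <= 21; these approach x as k grows, and every other convergent or intermediate fraction in range is farther away.
Largest k: floor((21 - q_1)/q_2) = floor((21 - 2)/3) = 6.
That gives (6*10 + 7)/(6*3 + 2) = 67/20.
Compare the errors: |x - 10/3| = |478*3 - 10*143|/(143*3) = 4/429, and |x - 67/20| = |478*20 - 67*143|/(143*20) = 21/2860.
Cross-multiplying, 21*429 = 9009 < 11440 = 4*2860, so 21/2860 is smaller: the intermediate fraction 67/20 is closer to x than 10/3.

67/20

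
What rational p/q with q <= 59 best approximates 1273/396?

Expand x = 1273/396 as a continued fraction with the Euclidean algorithm:
  1273 = 3*396 + 85, so a_0 = 3.
  396 = 4*85 + 56, so a_1 = 4.
  85 = 1*56 + 29, so a_2 = 1.
  56 = 1*29 + 27, so a_3 = 1.
  29 = 1*27 + 2, so a_4 = 1.
  27 = 13*2 + 1, so a_5 = 13.
  2 = 2*1 + 0, so a_6 = 2.
so x = [3; 4, 1, 1, 1, 13, 2].
Convergents (p_i = a_i*p_{i-1} + p_{i-2}, q_i = a_i*q_{i-1} + q_{i-2} with p_{-2}=0, p_{-1}=1, q_{-2}=1, q_{-1}=0), until the denominator exceeds 59:
  i=0: a_0=3, p_0 = 3*1 + 0 = 3, q_0 = 3*0 + 1 = 1.
  i=1: a_1=4, p_1 = 4*3 + 1 = 13, q_1 = 4*1 + 0 = 4.
  i=2: a_2=1, p_2 = 1*13 + 3 = 16, q_2 = 1*4 + 1 = 5.
  i=3: a_3=1, p_3 = 1*16 + 13 = 29, q_3 = 1*5 + 4 = 9.
  i=4: a_4=1, p_4 = 1*29 + 16 = 45, q_4 = 1*9 + 5 = 14.
  i=5: a_5=13, p_5 = 13*45 + 29 = 614, q_5 = 13*14 + 9 = 191.
q_5 = 191 > 59, so the last convergent with denominator <= 59 is p_4/q_4 = 45/14.
The closest fraction with denominator <= 59 is either p_4/q_4 or the intermediate fraction (k*p_4 + p_3)/(k*q_4 + q_3) with the largest k >= 1 whose denominator stays <= 59; these approach x as k grows, and every other convergent or intermediate fraction in range is farther away.
Largest k: floor((59 - q_3)/q_4) = floor((59 - 9)/14) = 3.
That gives (3*45 + 29)/(3*14 + 9) = 164/51.
Compare the errors: |x - 45/14| = |1273*14 - 45*396|/(396*14) = 2/5544, and |x - 164/51| = |1273*51 - 164*396|/(396*51) = 21/20196.
Cross-multiplying, 2*20196 = 40392 < 116424 = 21*5544, so 2/5544 is smaller: the convergent 45/14 is closer to x than 164/51.

45/14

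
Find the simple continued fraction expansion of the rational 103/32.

Run the Euclidean algorithm on 103 and 32; the successive quotients are the partial quotients a_0, a_1, ... (each step inverts the fractional part left over by the previous one):
  103 = 3*32 + 7, so a_0 = 3.
  32 = 4*7 + 4, so a_1 = 4.
  7 = 1*4 + 3, so a_2 = 1.
  4 = 1*3 + 1, so a_3 = 1.
  3 = 3*1 + 0, so a_4 = 3.
The remainder reaches 0 after 5 divisions, so the expansion has 5 partial quotients, read off in order.

[3; 4, 1, 1, 3]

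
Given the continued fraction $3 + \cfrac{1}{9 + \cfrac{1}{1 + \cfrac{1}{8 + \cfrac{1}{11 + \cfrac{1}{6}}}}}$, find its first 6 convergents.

3/1, 28/9, 31/10, 276/89, 3067/989, 18678/6023

Using the convergent recurrence p_i = a_i*p_{i-1} + p_{i-2}, q_i = a_i*q_{i-1} + q_{i-2} with p_{-2}=0, p_{-1}=1, q_{-2}=1, q_{-1}=0:
  i=0: a_0=3, p_0 = 3*1 + 0 = 3, q_0 = 3*0 + 1 = 1.
  i=1: a_1=9, p_1 = 9*3 + 1 = 28, q_1 = 9*1 + 0 = 9.
  i=2: a_2=1, p_2 = 1*28 + 3 = 31, q_2 = 1*9 + 1 = 10.
  i=3: a_3=8, p_3 = 8*31 + 28 = 276, q_3 = 8*10 + 9 = 89.
  i=4: a_4=11, p_4 = 11*276 + 31 = 3067, q_4 = 11*89 + 10 = 989.
  i=5: a_5=6, p_5 = 6*3067 + 276 = 18678, q_5 = 6*989 + 89 = 6023.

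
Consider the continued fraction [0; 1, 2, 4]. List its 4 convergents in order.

0/1, 1/1, 2/3, 9/13

Using the convergent recurrence p_i = a_i*p_{i-1} + p_{i-2}, q_i = a_i*q_{i-1} + q_{i-2} with p_{-2}=0, p_{-1}=1, q_{-2}=1, q_{-1}=0:
  i=0: a_0=0, p_0 = 0*1 + 0 = 0, q_0 = 0*0 + 1 = 1.
  i=1: a_1=1, p_1 = 1*0 + 1 = 1, q_1 = 1*1 + 0 = 1.
  i=2: a_2=2, p_2 = 2*1 + 0 = 2, q_2 = 2*1 + 1 = 3.
  i=3: a_3=4, p_3 = 4*2 + 1 = 9, q_3 = 4*3 + 1 = 13.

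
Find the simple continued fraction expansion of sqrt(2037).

[45; (7, 1, 1, 22, 30, 22, 1, 1, 7, 90)]

Write x_i = (sqrt(2037) + m_i)/d_i with (m_0, d_0) = (0, 1). a_0 = floor(sqrt(2037)) = 45, since 45^2 = 2025 <= 2037 < 2116 = 46^2.
Iterate m_{i+1} = d_i*a_i - m_i, d_{i+1} = (2037 - m_{i+1}^2)/d_i, a_{i+1} = floor((a_0 + m_{i+1})/d_{i+1}):
  m_1 = 1*45 - 0 = 45, d_1 = (2037 - 45^2)/1 = 12/1 = 12, a_1 = floor((45 + 45)/12) = 7.
  m_2 = 12*7 - 45 = 39, d_2 = (2037 - 39^2)/12 = 516/12 = 43, a_2 = floor((45 + 39)/43) = 1.
  m_3 = 43*1 - 39 = 4, d_3 = (2037 - 4^2)/43 = 2021/43 = 47, a_3 = floor((45 + 4)/47) = 1.
  m_4 = 47*1 - 4 = 43, d_4 = (2037 - 43^2)/47 = 188/47 = 4, a_4 = floor((45 + 43)/4) = 22.
  m_5 = 4*22 - 43 = 45, d_5 = (2037 - 45^2)/4 = 12/4 = 3, a_5 = floor((45 + 45)/3) = 30.
  m_6 = 3*30 - 45 = 45, d_6 = (2037 - 45^2)/3 = 12/3 = 4, a_6 = floor((45 + 45)/4) = 22.
  m_7 = 4*22 - 45 = 43, d_7 = (2037 - 43^2)/4 = 188/4 = 47, a_7 = floor((45 + 43)/47) = 1.
  m_8 = 47*1 - 43 = 4, d_8 = (2037 - 4^2)/47 = 2021/47 = 43, a_8 = floor((45 + 4)/43) = 1.
  m_9 = 43*1 - 4 = 39, d_9 = (2037 - 39^2)/43 = 516/43 = 12, a_9 = floor((45 + 39)/12) = 7.
  m_10 = 12*7 - 39 = 45, d_10 = (2037 - 45^2)/12 = 12/12 = 1, a_10 = floor((45 + 45)/1) = 90.
  m_11 = 1*90 - 45 = 45, d_11 = (2037 - 45^2)/1 = 12/1 = 12: (m_11, d_11) = (m_1, d_1) = (45, 12), so from here the quotients repeat a_1, ..., a_10; the period length is 10.
Hence the expansion of sqrt(2037) is a_0 = 45 followed by the repeating block 7, 1, 1, 22, 30, 22, 1, 1, 7, 90 (period 10).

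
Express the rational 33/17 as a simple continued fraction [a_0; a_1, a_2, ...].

[1; 1, 16]

Run the Euclidean algorithm on 33 and 17; the successive quotients are the partial quotients a_0, a_1, ... (each step inverts the fractional part left over by the previous one):
  33 = 1*17 + 16, so a_0 = 1.
  17 = 1*16 + 1, so a_1 = 1.
  16 = 16*1 + 0, so a_2 = 16.
The remainder reaches 0 after 3 divisions, so the expansion has 3 partial quotients, read off in order.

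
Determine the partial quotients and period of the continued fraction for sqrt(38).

Write x_i = (sqrt(38) + m_i)/d_i with (m_0, d_0) = (0, 1). a_0 = floor(sqrt(38)) = 6, since 6^2 = 36 <= 38 < 49 = 7^2.
Iterate m_{i+1} = d_i*a_i - m_i, d_{i+1} = (38 - m_{i+1}^2)/d_i, a_{i+1} = floor((a_0 + m_{i+1})/d_{i+1}):
  m_1 = 1*6 - 0 = 6, d_1 = (38 - 6^2)/1 = 2/1 = 2, a_1 = floor((6 + 6)/2) = 6.
  m_2 = 2*6 - 6 = 6, d_2 = (38 - 6^2)/2 = 2/2 = 1, a_2 = floor((6 + 6)/1) = 12.
  m_3 = 1*12 - 6 = 6, d_3 = (38 - 6^2)/1 = 2/1 = 2: (m_3, d_3) = (m_1, d_1) = (6, 2), so from here the quotients repeat a_1, a_2; the period length is 2.
Hence the expansion of sqrt(38) is a_0 = 6 followed by the repeating block 6, 12 (period 2).

[6; (6, 12)]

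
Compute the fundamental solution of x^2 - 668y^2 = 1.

First expand sqrt(668) as a continued fraction. With x_i = (sqrt(668) + m_i)/d_i and (m_0, d_0) = (0, 1): a_0 = floor(sqrt(668)) = 25, since 25^2 = 625 <= 668 < 676 = 26^2.
Iterate m_{i+1} = d_i*a_i - m_i, d_{i+1} = (668 - m_{i+1}^2)/d_i, a_{i+1} = floor((a_0 + m_{i+1})/d_{i+1}):
  m_1 = 1*25 - 0 = 25, d_1 = (668 - 25^2)/1 = 43/1 = 43, a_1 = floor((25 + 25)/43) = 1.
  m_2 = 43*1 - 25 = 18, d_2 = (668 - 18^2)/43 = 344/43 = 8, a_2 = floor((25 + 18)/8) = 5.
  m_3 = 8*5 - 18 = 22, d_3 = (668 - 22^2)/8 = 184/8 = 23, a_3 = floor((25 + 22)/23) = 2.
  m_4 = 23*2 - 22 = 24, d_4 = (668 - 24^2)/23 = 92/23 = 4, a_4 = floor((25 + 24)/4) = 12.
  m_5 = 4*12 - 24 = 24, d_5 = (668 - 24^2)/4 = 92/4 = 23, a_5 = floor((25 + 24)/23) = 2.
  m_6 = 23*2 - 24 = 22, d_6 = (668 - 22^2)/23 = 184/23 = 8, a_6 = floor((25 + 22)/8) = 5.
  m_7 = 8*5 - 22 = 18, d_7 = (668 - 18^2)/8 = 344/8 = 43, a_7 = floor((25 + 18)/43) = 1.
  m_8 = 43*1 - 18 = 25, d_8 = (668 - 25^2)/43 = 43/43 = 1, a_8 = floor((25 + 25)/1) = 50.
  m_9 = 1*50 - 25 = 25, d_9 = (668 - 25^2)/1 = 43/1 = 43: (m_9, d_9) = (m_1, d_1) = (25, 43), so from here the quotients repeat a_1, ..., a_8; the period length is 8.
So sqrt(668) = [25; (1, 5, 2, 12, 2, 5, 1, 50)] with period length k = 8.
k is even, so the fundamental solution of x^2 - 668y^2 = 1 is (p_{k-1}, q_{k-1}) = (p_7, q_7); compute convergents through index 7.
Convergents (p_i = a_i*p_{i-1} + p_{i-2}, q_i = a_i*q_{i-1} + q_{i-2} with p_{-2}=0, p_{-1}=1, q_{-2}=1, q_{-1}=0):
  i=0: a_0=25, p_0 = 25*1 + 0 = 25, q_0 = 25*0 + 1 = 1.
  i=1: a_1=1, p_1 = 1*25 + 1 = 26, q_1 = 1*1 + 0 = 1.
  i=2: a_2=5, p_2 = 5*26 + 25 = 155, q_2 = 5*1 + 1 = 6.
  i=3: a_3=2, p_3 = 2*155 + 26 = 336, q_3 = 2*6 + 1 = 13.
  i=4: a_4=12, p_4 = 12*336 + 155 = 4187, q_4 = 12*13 + 6 = 162.
  i=5: a_5=2, p_5 = 2*4187 + 336 = 8710, q_5 = 2*162 + 13 = 337.
  i=6: a_6=5, p_6 = 5*8710 + 4187 = 47737, q_6 = 5*337 + 162 = 1847.
  i=7: a_7=1, p_7 = 1*47737 + 8710 = 56447, q_7 = 1*1847 + 337 = 2184.
Check: 56447^2 - 668*2184^2 = 3186263809 - 3186263808 = 1, so (x, y) = (56447, 2184) solves the equation, and by the theorem it is the least positive solution.

(x, y) = (56447, 2184)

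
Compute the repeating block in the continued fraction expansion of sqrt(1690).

Write x_i = (sqrt(1690) + m_i)/d_i with (m_0, d_0) = (0, 1). a_0 = floor(sqrt(1690)) = 41, since 41^2 = 1681 <= 1690 < 1764 = 42^2.
Iterate m_{i+1} = d_i*a_i - m_i, d_{i+1} = (1690 - m_{i+1}^2)/d_i, a_{i+1} = floor((a_0 + m_{i+1})/d_{i+1}):
  m_1 = 1*41 - 0 = 41, d_1 = (1690 - 41^2)/1 = 9/1 = 9, a_1 = floor((41 + 41)/9) = 9.
  m_2 = 9*9 - 41 = 40, d_2 = (1690 - 40^2)/9 = 90/9 = 10, a_2 = floor((41 + 40)/10) = 8.
  m_3 = 10*8 - 40 = 40, d_3 = (1690 - 40^2)/10 = 90/10 = 9, a_3 = floor((41 + 40)/9) = 9.
  m_4 = 9*9 - 40 = 41, d_4 = (1690 - 41^2)/9 = 9/9 = 1, a_4 = floor((41 + 41)/1) = 82.
  m_5 = 1*82 - 41 = 41, d_5 = (1690 - 41^2)/1 = 9/1 = 9: (m_5, d_5) = (m_1, d_1) = (41, 9), so from here the quotients repeat a_1, ..., a_4; the period length is 4.
Hence the expansion of sqrt(1690) is a_0 = 41 followed by the repeating block 9, 8, 9, 82 (period 4).

[41; (9, 8, 9, 82)]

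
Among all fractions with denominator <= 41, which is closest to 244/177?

Expand x = 244/177 as a continued fraction with the Euclidean algorithm:
  244 = 1*177 + 67, so a_0 = 1.
  177 = 2*67 + 43, so a_1 = 2.
  67 = 1*43 + 24, so a_2 = 1.
  43 = 1*24 + 19, so a_3 = 1.
  24 = 1*19 + 5, so a_4 = 1.
  19 = 3*5 + 4, so a_5 = 3.
  5 = 1*4 + 1, so a_6 = 1.
  4 = 4*1 + 0, so a_7 = 4.
so x = [1; 2, 1, 1, 1, 3, 1, 4].
Convergents (p_i = a_i*p_{i-1} + p_{i-2}, q_i = a_i*q_{i-1} + q_{i-2} with p_{-2}=0, p_{-1}=1, q_{-2}=1, q_{-1}=0), until the denominator exceeds 41:
  i=0: a_0=1, p_0 = 1*1 + 0 = 1, q_0 = 1*0 + 1 = 1.
  i=1: a_1=2, p_1 = 2*1 + 1 = 3, q_1 = 2*1 + 0 = 2.
  i=2: a_2=1, p_2 = 1*3 + 1 = 4, q_2 = 1*2 + 1 = 3.
  i=3: a_3=1, p_3 = 1*4 + 3 = 7, q_3 = 1*3 + 2 = 5.
  i=4: a_4=1, p_4 = 1*7 + 4 = 11, q_4 = 1*5 + 3 = 8.
  i=5: a_5=3, p_5 = 3*11 + 7 = 40, q_5 = 3*8 + 5 = 29.
  i=6: a_6=1, p_6 = 1*40 + 11 = 51, q_6 = 1*29 + 8 = 37.
  i=7: a_7=4, p_7 = 4*51 + 40 = 244, q_7 = 4*37 + 29 = 177.
q_7 = 177 > 41, so the last convergent with denominator <= 41 is p_6/q_6 = 51/37.
The closest fraction with denominator <= 41 is either p_6/q_6 or the intermediate fraction (k*p_6 + p_5)/(k*q_6 + q_5) with the largest k >= 1 whose denominator stays <= 41; these approach x as k grows, and every other convergent or intermediate fraction in range is farther away.
Largest k: floor((41 - q_5)/q_6) = floor((41 - 29)/37) = 0.
Since k = 0, no intermediate fraction beyond p_6/q_6 has denominator <= 41, so the convergent 51/37 is the closest (its error is |244*37 - 51*177|/(177*37) = 1/6549).

51/37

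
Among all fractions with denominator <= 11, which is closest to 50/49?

Expand x = 50/49 as a continued fraction with the Euclidean algorithm:
  50 = 1*49 + 1, so a_0 = 1.
  49 = 49*1 + 0, so a_1 = 49.
so x = [1; 49].
Convergents (p_i = a_i*p_{i-1} + p_{i-2}, q_i = a_i*q_{i-1} + q_{i-2} with p_{-2}=0, p_{-1}=1, q_{-2}=1, q_{-1}=0), until the denominator exceeds 11:
  i=0: a_0=1, p_0 = 1*1 + 0 = 1, q_0 = 1*0 + 1 = 1.
  i=1: a_1=49, p_1 = 49*1 + 1 = 50, q_1 = 49*1 + 0 = 49.
q_1 = 49 > 11, so the last convergent with denominator <= 11 is p_0/q_0 = 1/1.
The closest fraction with denominator <= 11 is either p_0/q_0 or the intermediate fraction (k*p_0 + p_{-1})/(k*q_0 + q_{-1}) with the largest k >= 1 whose denominator stays <= 11; these approach x as k grows, and every other convergent or intermediate fraction in range is farther away.
Largest k: floor((11 - q_{-1})/q_0) = floor((11 - 0)/1) = 11 (using the seeds p_{-1} = 1, q_{-1} = 0).
That gives (11*1 + 1)/(11*1 + 0) = 12/11.
Compare the errors: |x - 1/1| = |50*1 - 1*49|/(49*1) = 1/49, and |x - 12/11| = |50*11 - 12*49|/(49*11) = 38/539.
Cross-multiplying, 1*539 = 539 < 1862 = 38*49, so 1/49 is smaller: the convergent 1/1 is closer to x than 12/11.

1/1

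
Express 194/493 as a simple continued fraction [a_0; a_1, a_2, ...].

[0; 2, 1, 1, 5, 1, 1, 3, 2]

Run the Euclidean algorithm on 194 and 493; the successive quotients are the partial quotients a_0, a_1, ... (each step inverts the fractional part left over by the previous one):
  194 = 0*493 + 194, so a_0 = 0.
  493 = 2*194 + 105, so a_1 = 2.
  194 = 1*105 + 89, so a_2 = 1.
  105 = 1*89 + 16, so a_3 = 1.
  89 = 5*16 + 9, so a_4 = 5.
  16 = 1*9 + 7, so a_5 = 1.
  9 = 1*7 + 2, so a_6 = 1.
  7 = 3*2 + 1, so a_7 = 3.
  2 = 2*1 + 0, so a_8 = 2.
The remainder reaches 0 after 9 divisions, so the expansion has 9 partial quotients, read off in order.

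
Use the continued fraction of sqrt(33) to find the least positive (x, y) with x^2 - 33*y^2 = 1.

(x, y) = (23, 4)

First expand sqrt(33) as a continued fraction. With x_i = (sqrt(33) + m_i)/d_i and (m_0, d_0) = (0, 1): a_0 = floor(sqrt(33)) = 5, since 5^2 = 25 <= 33 < 36 = 6^2.
Iterate m_{i+1} = d_i*a_i - m_i, d_{i+1} = (33 - m_{i+1}^2)/d_i, a_{i+1} = floor((a_0 + m_{i+1})/d_{i+1}):
  m_1 = 1*5 - 0 = 5, d_1 = (33 - 5^2)/1 = 8/1 = 8, a_1 = floor((5 + 5)/8) = 1.
  m_2 = 8*1 - 5 = 3, d_2 = (33 - 3^2)/8 = 24/8 = 3, a_2 = floor((5 + 3)/3) = 2.
  m_3 = 3*2 - 3 = 3, d_3 = (33 - 3^2)/3 = 24/3 = 8, a_3 = floor((5 + 3)/8) = 1.
  m_4 = 8*1 - 3 = 5, d_4 = (33 - 5^2)/8 = 8/8 = 1, a_4 = floor((5 + 5)/1) = 10.
  m_5 = 1*10 - 5 = 5, d_5 = (33 - 5^2)/1 = 8/1 = 8: (m_5, d_5) = (m_1, d_1) = (5, 8), so from here the quotients repeat a_1, ..., a_4; the period length is 4.
So sqrt(33) = [5; (1, 2, 1, 10)] with period length k = 4.
k is even, so the fundamental solution of x^2 - 33y^2 = 1 is (p_{k-1}, q_{k-1}) = (p_3, q_3); compute convergents through index 3.
Convergents (p_i = a_i*p_{i-1} + p_{i-2}, q_i = a_i*q_{i-1} + q_{i-2} with p_{-2}=0, p_{-1}=1, q_{-2}=1, q_{-1}=0):
  i=0: a_0=5, p_0 = 5*1 + 0 = 5, q_0 = 5*0 + 1 = 1.
  i=1: a_1=1, p_1 = 1*5 + 1 = 6, q_1 = 1*1 + 0 = 1.
  i=2: a_2=2, p_2 = 2*6 + 5 = 17, q_2 = 2*1 + 1 = 3.
  i=3: a_3=1, p_3 = 1*17 + 6 = 23, q_3 = 1*3 + 1 = 4.
Check: 23^2 - 33*4^2 = 529 - 528 = 1, so (x, y) = (23, 4) solves the equation, and by the theorem it is the least positive solution.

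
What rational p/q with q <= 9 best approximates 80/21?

Expand x = 80/21 as a continued fraction with the Euclidean algorithm:
  80 = 3*21 + 17, so a_0 = 3.
  21 = 1*17 + 4, so a_1 = 1.
  17 = 4*4 + 1, so a_2 = 4.
  4 = 4*1 + 0, so a_3 = 4.
so x = [3; 1, 4, 4].
Convergents (p_i = a_i*p_{i-1} + p_{i-2}, q_i = a_i*q_{i-1} + q_{i-2} with p_{-2}=0, p_{-1}=1, q_{-2}=1, q_{-1}=0), until the denominator exceeds 9:
  i=0: a_0=3, p_0 = 3*1 + 0 = 3, q_0 = 3*0 + 1 = 1.
  i=1: a_1=1, p_1 = 1*3 + 1 = 4, q_1 = 1*1 + 0 = 1.
  i=2: a_2=4, p_2 = 4*4 + 3 = 19, q_2 = 4*1 + 1 = 5.
  i=3: a_3=4, p_3 = 4*19 + 4 = 80, q_3 = 4*5 + 1 = 21.
q_3 = 21 > 9, so the last convergent with denominator <= 9 is p_2/q_2 = 19/5.
The closest fraction with denominator <= 9 is either p_2/q_2 or the intermediate fraction (k*p_2 + p_1)/(k*q_2 + q_1) with the largest k >= 1 whose denominator stays <= 9; these approach x as k grows, and every other convergent or intermediate fraction in range is farther away.
Largest k: floor((9 - q_1)/q_2) = floor((9 - 1)/5) = 1.
That gives (1*19 + 4)/(1*5 + 1) = 23/6.
Compare the errors: |x - 19/5| = |80*5 - 19*21|/(21*5) = 1/105, and |x - 23/6| = |80*6 - 23*21|/(21*6) = 3/126.
Cross-multiplying, 1*126 = 126 < 315 = 3*105, so 1/105 is smaller: the convergent 19/5 is closer to x than 23/6.

19/5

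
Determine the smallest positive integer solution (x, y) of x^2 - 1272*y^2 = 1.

First expand sqrt(1272) as a continued fraction. With x_i = (sqrt(1272) + m_i)/d_i and (m_0, d_0) = (0, 1): a_0 = floor(sqrt(1272)) = 35, since 35^2 = 1225 <= 1272 < 1296 = 36^2.
Iterate m_{i+1} = d_i*a_i - m_i, d_{i+1} = (1272 - m_{i+1}^2)/d_i, a_{i+1} = floor((a_0 + m_{i+1})/d_{i+1}):
  m_1 = 1*35 - 0 = 35, d_1 = (1272 - 35^2)/1 = 47/1 = 47, a_1 = floor((35 + 35)/47) = 1.
  m_2 = 47*1 - 35 = 12, d_2 = (1272 - 12^2)/47 = 1128/47 = 24, a_2 = floor((35 + 12)/24) = 1.
  m_3 = 24*1 - 12 = 12, d_3 = (1272 - 12^2)/24 = 1128/24 = 47, a_3 = floor((35 + 12)/47) = 1.
  m_4 = 47*1 - 12 = 35, d_4 = (1272 - 35^2)/47 = 47/47 = 1, a_4 = floor((35 + 35)/1) = 70.
  m_5 = 1*70 - 35 = 35, d_5 = (1272 - 35^2)/1 = 47/1 = 47: (m_5, d_5) = (m_1, d_1) = (35, 47), so from here the quotients repeat a_1, ..., a_4; the period length is 4.
So sqrt(1272) = [35; (1, 1, 1, 70)] with period length k = 4.
k is even, so the fundamental solution of x^2 - 1272y^2 = 1 is (p_{k-1}, q_{k-1}) = (p_3, q_3); compute convergents through index 3.
Convergents (p_i = a_i*p_{i-1} + p_{i-2}, q_i = a_i*q_{i-1} + q_{i-2} with p_{-2}=0, p_{-1}=1, q_{-2}=1, q_{-1}=0):
  i=0: a_0=35, p_0 = 35*1 + 0 = 35, q_0 = 35*0 + 1 = 1.
  i=1: a_1=1, p_1 = 1*35 + 1 = 36, q_1 = 1*1 + 0 = 1.
  i=2: a_2=1, p_2 = 1*36 + 35 = 71, q_2 = 1*1 + 1 = 2.
  i=3: a_3=1, p_3 = 1*71 + 36 = 107, q_3 = 1*2 + 1 = 3.
Check: 107^2 - 1272*3^2 = 11449 - 11448 = 1, so (x, y) = (107, 3) solves the equation, and by the theorem it is the least positive solution.

(x, y) = (107, 3)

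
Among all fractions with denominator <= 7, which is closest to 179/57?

Expand x = 179/57 as a continued fraction with the Euclidean algorithm:
  179 = 3*57 + 8, so a_0 = 3.
  57 = 7*8 + 1, so a_1 = 7.
  8 = 8*1 + 0, so a_2 = 8.
so x = [3; 7, 8].
Convergents (p_i = a_i*p_{i-1} + p_{i-2}, q_i = a_i*q_{i-1} + q_{i-2} with p_{-2}=0, p_{-1}=1, q_{-2}=1, q_{-1}=0), until the denominator exceeds 7:
  i=0: a_0=3, p_0 = 3*1 + 0 = 3, q_0 = 3*0 + 1 = 1.
  i=1: a_1=7, p_1 = 7*3 + 1 = 22, q_1 = 7*1 + 0 = 7.
  i=2: a_2=8, p_2 = 8*22 + 3 = 179, q_2 = 8*7 + 1 = 57.
q_2 = 57 > 7, so the last convergent with denominator <= 7 is p_1/q_1 = 22/7.
The closest fraction with denominator <= 7 is either p_1/q_1 or the intermediate fraction (k*p_1 + p_0)/(k*q_1 + q_0) with the largest k >= 1 whose denominator stays <= 7; these approach x as k grows, and every other convergent or intermediate fraction in range is farther away.
Largest k: floor((7 - q_0)/q_1) = floor((7 - 1)/7) = 0.
Since k = 0, no intermediate fraction beyond p_1/q_1 has denominator <= 7, so the convergent 22/7 is the closest (its error is |179*7 - 22*57|/(57*7) = 1/399).

22/7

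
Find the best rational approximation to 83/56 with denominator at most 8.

Expand x = 83/56 as a continued fraction with the Euclidean algorithm:
  83 = 1*56 + 27, so a_0 = 1.
  56 = 2*27 + 2, so a_1 = 2.
  27 = 13*2 + 1, so a_2 = 13.
  2 = 2*1 + 0, so a_3 = 2.
so x = [1; 2, 13, 2].
Convergents (p_i = a_i*p_{i-1} + p_{i-2}, q_i = a_i*q_{i-1} + q_{i-2} with p_{-2}=0, p_{-1}=1, q_{-2}=1, q_{-1}=0), until the denominator exceeds 8:
  i=0: a_0=1, p_0 = 1*1 + 0 = 1, q_0 = 1*0 + 1 = 1.
  i=1: a_1=2, p_1 = 2*1 + 1 = 3, q_1 = 2*1 + 0 = 2.
  i=2: a_2=13, p_2 = 13*3 + 1 = 40, q_2 = 13*2 + 1 = 27.
q_2 = 27 > 8, so the last convergent with denominator <= 8 is p_1/q_1 = 3/2.
The closest fraction with denominator <= 8 is either p_1/q_1 or the intermediate fraction (k*p_1 + p_0)/(k*q_1 + q_0) with the largest k >= 1 whose denominator stays <= 8; these approach x as k grows, and every other convergent or intermediate fraction in range is farther away.
Largest k: floor((8 - q_0)/q_1) = floor((8 - 1)/2) = 3.
That gives (3*3 + 1)/(3*2 + 1) = 10/7.
Compare the errors: |x - 3/2| = |83*2 - 3*56|/(56*2) = 2/112, and |x - 10/7| = |83*7 - 10*56|/(56*7) = 21/392.
Cross-multiplying, 2*392 = 784 < 2352 = 21*112, so 2/112 is smaller: the convergent 3/2 is closer to x than 10/7.

3/2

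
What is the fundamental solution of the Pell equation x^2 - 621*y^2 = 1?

(x, y) = (7775, 312)

First expand sqrt(621) as a continued fraction. With x_i = (sqrt(621) + m_i)/d_i and (m_0, d_0) = (0, 1): a_0 = floor(sqrt(621)) = 24, since 24^2 = 576 <= 621 < 625 = 25^2.
Iterate m_{i+1} = d_i*a_i - m_i, d_{i+1} = (621 - m_{i+1}^2)/d_i, a_{i+1} = floor((a_0 + m_{i+1})/d_{i+1}):
  m_1 = 1*24 - 0 = 24, d_1 = (621 - 24^2)/1 = 45/1 = 45, a_1 = floor((24 + 24)/45) = 1.
  m_2 = 45*1 - 24 = 21, d_2 = (621 - 21^2)/45 = 180/45 = 4, a_2 = floor((24 + 21)/4) = 11.
  m_3 = 4*11 - 21 = 23, d_3 = (621 - 23^2)/4 = 92/4 = 23, a_3 = floor((24 + 23)/23) = 2.
  m_4 = 23*2 - 23 = 23, d_4 = (621 - 23^2)/23 = 92/23 = 4, a_4 = floor((24 + 23)/4) = 11.
  m_5 = 4*11 - 23 = 21, d_5 = (621 - 21^2)/4 = 180/4 = 45, a_5 = floor((24 + 21)/45) = 1.
  m_6 = 45*1 - 21 = 24, d_6 = (621 - 24^2)/45 = 45/45 = 1, a_6 = floor((24 + 24)/1) = 48.
  m_7 = 1*48 - 24 = 24, d_7 = (621 - 24^2)/1 = 45/1 = 45: (m_7, d_7) = (m_1, d_1) = (24, 45), so from here the quotients repeat a_1, ..., a_6; the period length is 6.
So sqrt(621) = [24; (1, 11, 2, 11, 1, 48)] with period length k = 6.
k is even, so the fundamental solution of x^2 - 621y^2 = 1 is (p_{k-1}, q_{k-1}) = (p_5, q_5); compute convergents through index 5.
Convergents (p_i = a_i*p_{i-1} + p_{i-2}, q_i = a_i*q_{i-1} + q_{i-2} with p_{-2}=0, p_{-1}=1, q_{-2}=1, q_{-1}=0):
  i=0: a_0=24, p_0 = 24*1 + 0 = 24, q_0 = 24*0 + 1 = 1.
  i=1: a_1=1, p_1 = 1*24 + 1 = 25, q_1 = 1*1 + 0 = 1.
  i=2: a_2=11, p_2 = 11*25 + 24 = 299, q_2 = 11*1 + 1 = 12.
  i=3: a_3=2, p_3 = 2*299 + 25 = 623, q_3 = 2*12 + 1 = 25.
  i=4: a_4=11, p_4 = 11*623 + 299 = 7152, q_4 = 11*25 + 12 = 287.
  i=5: a_5=1, p_5 = 1*7152 + 623 = 7775, q_5 = 1*287 + 25 = 312.
Check: 7775^2 - 621*312^2 = 60450625 - 60450624 = 1, so (x, y) = (7775, 312) solves the equation, and by the theorem it is the least positive solution.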